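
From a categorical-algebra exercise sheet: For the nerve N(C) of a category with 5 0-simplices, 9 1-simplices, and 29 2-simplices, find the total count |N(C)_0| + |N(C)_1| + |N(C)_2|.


The 2-skeleton of the nerve N(C) consists of simplices in dimensions 0, 1, 2:
  |N(C)_0| = 5 (objects)
  |N(C)_1| = 9 (morphisms)
  |N(C)_2| = 29 (composable pairs)
Total = 5 + 9 + 29 = 43

43


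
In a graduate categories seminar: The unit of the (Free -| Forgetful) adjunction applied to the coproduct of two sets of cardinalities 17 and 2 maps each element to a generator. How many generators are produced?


The unit eta_X: X -> U(F(X)) of the Free-Forgetful adjunction
maps each element of X to a generator of F(X). For X = S + T (disjoint
union in Set), |S + T| = |S| + |T|.
Total mappings = 17 + 2 = 19.

19


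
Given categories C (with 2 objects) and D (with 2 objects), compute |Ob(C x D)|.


The product category C x D has objects that are pairs (c, d).
Number of pairs = |Ob(C)| * |Ob(D)| = 2 * 2 = 4

4


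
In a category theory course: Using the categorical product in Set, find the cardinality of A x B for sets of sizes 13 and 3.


In Set, the product A x B is the Cartesian product.
By the universal property, |A x B| = |A| * |B|.
|A x B| = 13 * 3 = 39

39


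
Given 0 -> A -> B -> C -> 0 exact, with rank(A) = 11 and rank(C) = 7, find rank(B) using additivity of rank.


For a short exact sequence 0 -> A -> B -> C -> 0,
rank is additive: rank(B) = rank(A) + rank(C).
rank(B) = 11 + 7 = 18

18


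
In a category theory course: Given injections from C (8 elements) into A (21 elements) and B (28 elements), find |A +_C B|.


The pushout A +_C B identifies the images of C in A and B.
|A +_C B| = |A| + |B| - |C| (for injections).
= 21 + 28 - 8 = 41

41


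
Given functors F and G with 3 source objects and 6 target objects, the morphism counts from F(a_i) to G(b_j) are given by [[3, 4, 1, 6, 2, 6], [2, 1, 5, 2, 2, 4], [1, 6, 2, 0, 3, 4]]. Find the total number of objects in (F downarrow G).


Objects of (F downarrow G) are triples (a, b, h: F(a)->G(b)).
The count equals the sum of all entries in the hom-matrix.
sum(row 0) = 22
sum(row 1) = 16
sum(row 2) = 16
Grand total = 54

54


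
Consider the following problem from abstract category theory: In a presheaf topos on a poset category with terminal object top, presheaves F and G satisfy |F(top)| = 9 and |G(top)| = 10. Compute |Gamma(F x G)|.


Global sections of a presheaf on a poset with terminal top satisfy
Gamma(H) ~ H(top). Presheaves admit pointwise products, so
(F x G)(top) = F(top) x G(top) (Cartesian product).
|Gamma(F x G)| = |F(top)| * |G(top)| = 9 * 10 = 90.

90


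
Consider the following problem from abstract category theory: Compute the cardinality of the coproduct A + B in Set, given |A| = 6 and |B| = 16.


In Set, the coproduct A + B is the disjoint union.
|A + B| = |A| + |B| = 6 + 16 = 22

22


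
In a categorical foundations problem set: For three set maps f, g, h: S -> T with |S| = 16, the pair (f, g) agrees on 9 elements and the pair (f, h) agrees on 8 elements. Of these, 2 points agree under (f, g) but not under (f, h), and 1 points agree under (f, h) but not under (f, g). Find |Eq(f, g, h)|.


Eq(f, g, h) is the triple-agreement set: points in S where all three
maps take the same value. Using inclusion-exclusion on the pairwise data:
Pair (f, g) agrees on 9 points; pair (f, h) on 8 points.
Points agreeing under (f, g) but not (f, h) = 2; under (f, h) but not (f, g) = 1.
Triple-agreement = agreement-in-(f, g) minus points that agree under (f, g) but not (f, h):
|Eq(f, g, h)| = 9 - 2 = 7
(cross-check via (f, h): 8 - 1 = 7.)

7


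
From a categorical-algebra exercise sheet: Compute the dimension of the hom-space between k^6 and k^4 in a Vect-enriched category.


In Vect-enriched categories, Hom(k^n, k^m) is the space of m x n matrices.
dim(Hom(k^6, k^4)) = 4 * 6 = 24

24


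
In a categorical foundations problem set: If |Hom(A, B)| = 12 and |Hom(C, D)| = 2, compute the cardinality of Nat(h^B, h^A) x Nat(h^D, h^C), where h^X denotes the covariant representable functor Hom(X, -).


By the Yoneda lemma, Nat(h^B, h^A) is isomorphic to Hom(A, B),
so |Nat(h^B, h^A)| = |Hom(A, B)| and |Nat(h^D, h^C)| = |Hom(C, D)|.
|Hom(A, B)| = 12, |Hom(C, D)| = 2.
|Nat(h^B, h^A) x Nat(h^D, h^C)| = 12 * 2 = 24

24


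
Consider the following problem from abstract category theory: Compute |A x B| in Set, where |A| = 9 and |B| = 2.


In Set, the product A x B is the Cartesian product.
By the universal property, |A x B| = |A| * |B|.
|A x B| = 9 * 2 = 18

18


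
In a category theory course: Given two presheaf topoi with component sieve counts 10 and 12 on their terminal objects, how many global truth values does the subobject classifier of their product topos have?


In a product of presheaf topoi E_1 x E_2, the subobject classifier
is Omega = Omega_1 x Omega_2 (componentwise), so
|Omega(top)| = |Omega_1(top_1)| * |Omega_2(top_2)|.
= 10 * 12 = 120.

120


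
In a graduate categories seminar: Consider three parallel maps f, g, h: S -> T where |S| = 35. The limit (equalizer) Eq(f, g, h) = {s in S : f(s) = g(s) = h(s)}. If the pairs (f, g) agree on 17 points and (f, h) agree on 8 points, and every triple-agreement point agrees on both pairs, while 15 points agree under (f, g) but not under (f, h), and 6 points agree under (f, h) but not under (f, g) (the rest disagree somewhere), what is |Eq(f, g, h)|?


Eq(f, g, h) is the triple-agreement set: points in S where all three
maps take the same value. Using inclusion-exclusion on the pairwise data:
Pair (f, g) agrees on 17 points; pair (f, h) on 8 points.
Points agreeing under (f, g) but not (f, h) = 15; under (f, h) but not (f, g) = 6.
Triple-agreement = agreement-in-(f, g) minus points that agree under (f, g) but not (f, h):
|Eq(f, g, h)| = 17 - 15 = 2
(cross-check via (f, h): 8 - 6 = 2.)

2


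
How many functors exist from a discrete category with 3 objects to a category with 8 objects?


A functor from a discrete category C to D is determined by
where each object maps. Each of the 3 objects of C can map
to any of the 8 objects of D independently.
Number of functors = 8^3 = 512

512


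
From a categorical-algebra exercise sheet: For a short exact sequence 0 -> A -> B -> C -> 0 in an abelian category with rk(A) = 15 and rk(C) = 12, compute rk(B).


For a short exact sequence 0 -> A -> B -> C -> 0,
rank is additive: rank(B) = rank(A) + rank(C).
rank(B) = 15 + 12 = 27

27


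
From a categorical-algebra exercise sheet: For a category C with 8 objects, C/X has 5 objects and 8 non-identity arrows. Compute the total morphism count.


In the slice category C/X, objects are morphisms to X.
Identity morphisms: 5 (one per object of C/X).
Non-identity morphisms: 8.
Total = 5 + 8 = 13

13


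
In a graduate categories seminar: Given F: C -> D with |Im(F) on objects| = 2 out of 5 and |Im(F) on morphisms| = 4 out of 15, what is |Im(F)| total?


The image of F consists of distinct objects and distinct morphisms.
|Im(F)| on objects = 2
|Im(F)| on morphisms = 4
Total image cardinality = 2 + 4 = 6

6


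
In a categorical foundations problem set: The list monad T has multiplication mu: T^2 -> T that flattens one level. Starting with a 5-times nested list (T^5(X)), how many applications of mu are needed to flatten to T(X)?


Each application of mu: T^2 -> T removes one layer of nesting.
Starting at depth 5 (i.e., T^5(X)), we need to reach T(X).
Number of mu applications = 5 - 1 = 4

4


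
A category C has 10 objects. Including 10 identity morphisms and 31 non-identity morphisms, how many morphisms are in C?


Each object has an identity morphism, giving 10 identities.
Adding the 31 non-identity morphisms:
Total = 10 + 31 = 41

41


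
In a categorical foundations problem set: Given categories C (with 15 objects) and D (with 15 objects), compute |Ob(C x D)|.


The product category C x D has objects that are pairs (c, d).
Number of pairs = |Ob(C)| * |Ob(D)| = 15 * 15 = 225

225


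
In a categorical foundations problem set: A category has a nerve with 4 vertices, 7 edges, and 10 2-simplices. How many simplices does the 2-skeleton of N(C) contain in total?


The 2-skeleton of the nerve N(C) consists of simplices in dimensions 0, 1, 2:
  |N(C)_0| = 4 (objects)
  |N(C)_1| = 7 (morphisms)
  |N(C)_2| = 10 (composable pairs)
Total = 4 + 7 + 10 = 21

21


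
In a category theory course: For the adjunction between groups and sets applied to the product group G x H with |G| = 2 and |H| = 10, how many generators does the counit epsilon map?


The counit epsilon_K: F(U(K)) -> K of the Free-Forgetful adjunction
maps |K| generators of F(U(K)) into K. For K = G x H (the product group),
|G x H| = |G| * |H|.
Total generators mapped = 2 * 10 = 20.

20


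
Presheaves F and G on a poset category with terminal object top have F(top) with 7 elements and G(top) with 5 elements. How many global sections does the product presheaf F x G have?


Global sections of a presheaf on a poset with terminal top satisfy
Gamma(H) ~ H(top). Presheaves admit pointwise products, so
(F x G)(top) = F(top) x G(top) (Cartesian product).
|Gamma(F x G)| = |F(top)| * |G(top)| = 7 * 5 = 35.

35


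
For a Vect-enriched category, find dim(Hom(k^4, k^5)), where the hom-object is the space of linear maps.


In Vect-enriched categories, Hom(k^n, k^m) is the space of m x n matrices.
dim(Hom(k^4, k^5)) = 5 * 4 = 20

20


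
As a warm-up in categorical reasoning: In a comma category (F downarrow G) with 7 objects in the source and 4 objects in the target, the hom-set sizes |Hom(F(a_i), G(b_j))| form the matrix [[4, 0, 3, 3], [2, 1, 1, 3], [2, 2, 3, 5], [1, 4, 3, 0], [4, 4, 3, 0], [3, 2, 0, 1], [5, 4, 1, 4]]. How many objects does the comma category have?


Objects of (F downarrow G) are triples (a, b, h: F(a)->G(b)).
The count equals the sum of all entries in the hom-matrix.
sum(row 0) = 10
sum(row 1) = 7
sum(row 2) = 12
sum(row 3) = 8
sum(row 4) = 11
sum(row 5) = 6
sum(row 6) = 14
Grand total = 68

68


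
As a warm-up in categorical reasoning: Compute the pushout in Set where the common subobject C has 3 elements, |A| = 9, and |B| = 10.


The pushout A +_C B identifies the images of C in A and B.
|A +_C B| = |A| + |B| - |C| (for injections).
= 9 + 10 - 3 = 16

16


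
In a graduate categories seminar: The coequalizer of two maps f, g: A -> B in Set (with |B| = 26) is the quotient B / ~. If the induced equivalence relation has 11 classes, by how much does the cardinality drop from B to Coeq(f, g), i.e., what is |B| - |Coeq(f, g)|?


The coequalizer Coeq(f, g) = B / ~ has one element per equivalence class.
|B| = 26, |Coeq(f, g)| = 11.
|B| - |Coeq(f, g)| = 26 - 11 = 15.

15


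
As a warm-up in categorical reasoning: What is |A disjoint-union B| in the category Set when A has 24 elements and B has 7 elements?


In Set, the coproduct A + B is the disjoint union.
|A + B| = |A| + |B| = 24 + 7 = 31

31


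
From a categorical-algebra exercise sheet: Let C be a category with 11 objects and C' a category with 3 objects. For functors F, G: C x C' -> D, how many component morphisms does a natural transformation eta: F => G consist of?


A natural transformation eta: F => G assigns one component morphism per
object of the domain category.
The domain is the product category C x C', so
|Ob(C x C')| = |Ob(C)| * |Ob(C')| = 11 * 3 = 33.
Therefore eta has 33 component morphisms.

33


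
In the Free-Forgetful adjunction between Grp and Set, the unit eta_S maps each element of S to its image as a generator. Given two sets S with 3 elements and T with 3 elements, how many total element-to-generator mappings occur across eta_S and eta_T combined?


The unit eta_X: X -> U(F(X)) of the Free-Forgetful adjunction
maps each element of X to a generator of F(X). For X = S + T (disjoint
union in Set), |S + T| = |S| + |T|.
Total mappings = 3 + 3 = 6.

6


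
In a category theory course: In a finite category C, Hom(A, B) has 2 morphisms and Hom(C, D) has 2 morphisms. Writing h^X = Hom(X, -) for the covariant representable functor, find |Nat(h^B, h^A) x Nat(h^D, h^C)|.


By the Yoneda lemma, Nat(h^B, h^A) is isomorphic to Hom(A, B),
so |Nat(h^B, h^A)| = |Hom(A, B)| and |Nat(h^D, h^C)| = |Hom(C, D)|.
|Hom(A, B)| = 2, |Hom(C, D)| = 2.
|Nat(h^B, h^A) x Nat(h^D, h^C)| = 2 * 2 = 4

4


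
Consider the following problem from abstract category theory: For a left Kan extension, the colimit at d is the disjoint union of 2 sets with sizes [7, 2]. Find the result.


Pointwise, the left Kan extension (Lan_F H)(d) is the colimit, indexed
by the comma category (F downarrow d), of H composed with the
projection (F downarrow d) -> C. Here that colimit is given
as a coproduct (disjoint union) of sets, so its cardinality is the
sum of the sizes of the summands.
Coproduct of sets with sizes: 7 + 2
= 9

9


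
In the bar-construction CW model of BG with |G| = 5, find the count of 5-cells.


In the bar-construction CW model of BG, the n-cells are indexed by
n-tuples [g_1|...|g_n] of non-identity elements of G (degenerate
simplices with some g_i = e do not contribute cells), so there are
(|G| - 1)^n n-cells.
For dim = 5 with |G| = 5:
cells = (5 - 1)^5 = 4^5 = 1024

1024


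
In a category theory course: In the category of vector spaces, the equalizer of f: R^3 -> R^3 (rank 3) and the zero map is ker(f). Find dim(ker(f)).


The equalizer of f and the zero map is ker(f).
By the rank-nullity theorem: dim(ker(f)) = dim(domain) - rank(f).
dim(ker(f)) = 3 - 3 = 0

0


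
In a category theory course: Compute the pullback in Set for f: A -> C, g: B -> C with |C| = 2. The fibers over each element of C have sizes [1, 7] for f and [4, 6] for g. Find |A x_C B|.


The pullback A x_C B consists of pairs (a, b) with f(a) = g(b).
For each element c in C, the fiber product has |f^-1(c)| * |g^-1(c)| elements.
Summing over C: 1 * 4 + 7 * 6
= 4 + 42 = 46

46


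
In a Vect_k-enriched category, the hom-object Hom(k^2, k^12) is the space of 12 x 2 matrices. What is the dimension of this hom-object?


In Vect-enriched categories, Hom(k^n, k^m) is the space of m x n matrices.
dim(Hom(k^2, k^12)) = 12 * 2 = 24

24


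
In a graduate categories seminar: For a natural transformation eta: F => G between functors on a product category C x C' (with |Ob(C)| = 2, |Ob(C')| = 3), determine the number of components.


A natural transformation eta: F => G assigns one component morphism per
object of the domain category.
The domain is the product category C x C', so
|Ob(C x C')| = |Ob(C)| * |Ob(C')| = 2 * 3 = 6.
Therefore eta has 6 component morphisms.

6


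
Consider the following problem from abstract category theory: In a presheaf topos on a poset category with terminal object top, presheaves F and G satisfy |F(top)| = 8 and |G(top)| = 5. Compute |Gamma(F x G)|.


Global sections of a presheaf on a poset with terminal top satisfy
Gamma(H) ~ H(top). Presheaves admit pointwise products, so
(F x G)(top) = F(top) x G(top) (Cartesian product).
|Gamma(F x G)| = |F(top)| * |G(top)| = 8 * 5 = 40.

40


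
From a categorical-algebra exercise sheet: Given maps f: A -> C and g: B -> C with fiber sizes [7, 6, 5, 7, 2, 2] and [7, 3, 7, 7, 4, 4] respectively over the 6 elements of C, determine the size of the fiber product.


The pullback A x_C B consists of pairs (a, b) with f(a) = g(b).
For each element c in C, the fiber product has |f^-1(c)| * |g^-1(c)| elements.
Summing over C: 7 * 7 + 6 * 3 + 5 * 7 + 7 * 7 + 2 * 4 + 2 * 4
= 49 + 18 + 35 + 49 + 8 + 8 = 167

167


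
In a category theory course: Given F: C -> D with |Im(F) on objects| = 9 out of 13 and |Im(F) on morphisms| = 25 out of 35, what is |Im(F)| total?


The image of F consists of distinct objects and distinct morphisms.
|Im(F)| on objects = 9
|Im(F)| on morphisms = 25
Total image cardinality = 9 + 25 = 34

34


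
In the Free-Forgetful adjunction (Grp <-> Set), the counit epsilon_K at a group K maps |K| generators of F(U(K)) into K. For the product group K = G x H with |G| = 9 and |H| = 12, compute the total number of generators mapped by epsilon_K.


The counit epsilon_K: F(U(K)) -> K of the Free-Forgetful adjunction
maps |K| generators of F(U(K)) into K. For K = G x H (the product group),
|G x H| = |G| * |H|.
Total generators mapped = 9 * 12 = 108.

108


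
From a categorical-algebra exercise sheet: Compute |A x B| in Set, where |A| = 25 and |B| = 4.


In Set, the product A x B is the Cartesian product.
By the universal property, |A x B| = |A| * |B|.
|A x B| = 25 * 4 = 100

100


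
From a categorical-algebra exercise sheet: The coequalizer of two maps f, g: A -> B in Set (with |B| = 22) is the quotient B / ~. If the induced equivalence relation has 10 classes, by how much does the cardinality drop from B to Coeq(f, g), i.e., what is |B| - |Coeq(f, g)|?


The coequalizer Coeq(f, g) = B / ~ has one element per equivalence class.
|B| = 22, |Coeq(f, g)| = 10.
|B| - |Coeq(f, g)| = 22 - 10 = 12.

12


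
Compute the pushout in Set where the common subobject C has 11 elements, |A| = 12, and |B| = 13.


The pushout A +_C B identifies the images of C in A and B.
|A +_C B| = |A| + |B| - |C| (for injections).
= 12 + 13 - 11 = 14

14


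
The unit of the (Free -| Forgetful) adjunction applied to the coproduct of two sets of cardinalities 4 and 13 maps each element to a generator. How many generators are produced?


The unit eta_X: X -> U(F(X)) of the Free-Forgetful adjunction
maps each element of X to a generator of F(X). For X = S + T (disjoint
union in Set), |S + T| = |S| + |T|.
Total mappings = 4 + 13 = 17.

17


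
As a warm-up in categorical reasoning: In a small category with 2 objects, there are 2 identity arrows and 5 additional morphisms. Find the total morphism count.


Each object has an identity morphism, giving 2 identities.
Adding the 5 non-identity morphisms:
Total = 2 + 5 = 7

7


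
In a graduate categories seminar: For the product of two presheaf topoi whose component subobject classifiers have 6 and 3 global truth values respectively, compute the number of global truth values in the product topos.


In a product of presheaf topoi E_1 x E_2, the subobject classifier
is Omega = Omega_1 x Omega_2 (componentwise), so
|Omega(top)| = |Omega_1(top_1)| * |Omega_2(top_2)|.
= 6 * 3 = 18.

18


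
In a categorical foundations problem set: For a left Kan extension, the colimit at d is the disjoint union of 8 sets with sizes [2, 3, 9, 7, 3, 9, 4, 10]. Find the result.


Pointwise, the left Kan extension (Lan_F H)(d) is the colimit, indexed
by the comma category (F downarrow d), of H composed with the
projection (F downarrow d) -> C. Here that colimit is given
as a coproduct (disjoint union) of sets, so its cardinality is the
sum of the sizes of the summands.
Coproduct of sets with sizes: 2 + 3 + 9 + 7 + 3 + 9 + 4 + 10
= 47

47


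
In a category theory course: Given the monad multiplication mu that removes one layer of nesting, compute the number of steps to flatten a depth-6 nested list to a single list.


Each application of mu: T^2 -> T removes one layer of nesting.
Starting at depth 6 (i.e., T^6(X)), we need to reach T(X).
Number of mu applications = 6 - 1 = 5

5


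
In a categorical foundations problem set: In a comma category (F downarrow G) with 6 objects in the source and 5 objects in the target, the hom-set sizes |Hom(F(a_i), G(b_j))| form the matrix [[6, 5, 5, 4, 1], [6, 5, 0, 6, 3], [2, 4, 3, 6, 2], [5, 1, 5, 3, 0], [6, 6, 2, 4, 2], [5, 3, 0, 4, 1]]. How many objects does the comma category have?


Objects of (F downarrow G) are triples (a, b, h: F(a)->G(b)).
The count equals the sum of all entries in the hom-matrix.
sum(row 0) = 21
sum(row 1) = 20
sum(row 2) = 17
sum(row 3) = 14
sum(row 4) = 20
sum(row 5) = 13
Grand total = 105

105


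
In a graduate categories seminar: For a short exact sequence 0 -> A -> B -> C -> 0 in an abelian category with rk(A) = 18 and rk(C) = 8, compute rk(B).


For a short exact sequence 0 -> A -> B -> C -> 0,
rank is additive: rank(B) = rank(A) + rank(C).
rank(B) = 18 + 8 = 26

26


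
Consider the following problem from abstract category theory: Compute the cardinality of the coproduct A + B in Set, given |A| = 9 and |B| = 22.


In Set, the coproduct A + B is the disjoint union.
|A + B| = |A| + |B| = 9 + 22 = 31

31


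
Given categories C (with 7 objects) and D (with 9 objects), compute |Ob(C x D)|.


The product category C x D has objects that are pairs (c, d).
Number of pairs = |Ob(C)| * |Ob(D)| = 7 * 9 = 63

63


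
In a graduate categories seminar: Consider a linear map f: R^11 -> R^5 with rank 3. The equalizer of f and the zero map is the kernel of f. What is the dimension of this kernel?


The equalizer of f and the zero map is ker(f).
By the rank-nullity theorem: dim(ker(f)) = dim(domain) - rank(f).
dim(ker(f)) = 11 - 3 = 8

8


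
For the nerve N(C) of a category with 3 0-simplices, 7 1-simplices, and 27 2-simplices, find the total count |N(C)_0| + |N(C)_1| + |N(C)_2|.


The 2-skeleton of the nerve N(C) consists of simplices in dimensions 0, 1, 2:
  |N(C)_0| = 3 (objects)
  |N(C)_1| = 7 (morphisms)
  |N(C)_2| = 27 (composable pairs)
Total = 3 + 7 + 27 = 37

37


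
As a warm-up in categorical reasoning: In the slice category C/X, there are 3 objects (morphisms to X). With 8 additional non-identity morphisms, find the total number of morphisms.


In the slice category C/X, objects are morphisms to X.
Identity morphisms: 3 (one per object of C/X).
Non-identity morphisms: 8.
Total = 3 + 8 = 11

11


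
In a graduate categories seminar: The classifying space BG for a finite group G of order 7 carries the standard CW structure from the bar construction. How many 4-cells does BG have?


In the bar-construction CW model of BG, the n-cells are indexed by
n-tuples [g_1|...|g_n] of non-identity elements of G (degenerate
simplices with some g_i = e do not contribute cells), so there are
(|G| - 1)^n n-cells.
For dim = 4 with |G| = 7:
cells = (7 - 1)^4 = 6^4 = 1296

1296


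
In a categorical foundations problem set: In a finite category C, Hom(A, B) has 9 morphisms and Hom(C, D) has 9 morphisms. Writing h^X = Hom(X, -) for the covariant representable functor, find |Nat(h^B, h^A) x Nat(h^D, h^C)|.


By the Yoneda lemma, Nat(h^B, h^A) is isomorphic to Hom(A, B),
so |Nat(h^B, h^A)| = |Hom(A, B)| and |Nat(h^D, h^C)| = |Hom(C, D)|.
|Hom(A, B)| = 9, |Hom(C, D)| = 9.
|Nat(h^B, h^A) x Nat(h^D, h^C)| = 9 * 9 = 81

81


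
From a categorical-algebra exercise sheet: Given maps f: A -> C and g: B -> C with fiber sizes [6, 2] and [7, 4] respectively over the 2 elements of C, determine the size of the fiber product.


The pullback A x_C B consists of pairs (a, b) with f(a) = g(b).
For each element c in C, the fiber product has |f^-1(c)| * |g^-1(c)| elements.
Summing over C: 6 * 7 + 2 * 4
= 42 + 8 = 50

50


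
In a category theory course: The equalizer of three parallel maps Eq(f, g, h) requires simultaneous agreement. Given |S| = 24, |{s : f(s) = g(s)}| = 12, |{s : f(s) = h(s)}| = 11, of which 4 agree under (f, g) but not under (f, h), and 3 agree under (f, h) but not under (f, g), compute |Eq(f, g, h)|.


Eq(f, g, h) is the triple-agreement set: points in S where all three
maps take the same value. Using inclusion-exclusion on the pairwise data:
Pair (f, g) agrees on 12 points; pair (f, h) on 11 points.
Points agreeing under (f, g) but not (f, h) = 4; under (f, h) but not (f, g) = 3.
Triple-agreement = agreement-in-(f, g) minus points that agree under (f, g) but not (f, h):
|Eq(f, g, h)| = 12 - 4 = 8
(cross-check via (f, h): 11 - 3 = 8.)

8


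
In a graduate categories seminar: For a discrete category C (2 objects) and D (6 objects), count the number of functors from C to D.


A functor from a discrete category C to D is determined by
where each object maps. Each of the 2 objects of C can map
to any of the 6 objects of D independently.
Number of functors = 6^2 = 36

36


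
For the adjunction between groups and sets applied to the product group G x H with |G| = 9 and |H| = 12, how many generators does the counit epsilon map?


The counit epsilon_K: F(U(K)) -> K of the Free-Forgetful adjunction
maps |K| generators of F(U(K)) into K. For K = G x H (the product group),
|G x H| = |G| * |H|.
Total generators mapped = 9 * 12 = 108.

108


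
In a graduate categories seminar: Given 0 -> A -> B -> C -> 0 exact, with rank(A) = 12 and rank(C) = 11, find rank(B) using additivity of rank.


For a short exact sequence 0 -> A -> B -> C -> 0,
rank is additive: rank(B) = rank(A) + rank(C).
rank(B) = 12 + 11 = 23

23


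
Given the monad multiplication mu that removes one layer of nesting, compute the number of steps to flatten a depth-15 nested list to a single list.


Each application of mu: T^2 -> T removes one layer of nesting.
Starting at depth 15 (i.e., T^15(X)), we need to reach T(X).
Number of mu applications = 15 - 1 = 14

14


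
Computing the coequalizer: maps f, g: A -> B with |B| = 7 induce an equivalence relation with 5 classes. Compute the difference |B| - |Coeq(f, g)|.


The coequalizer Coeq(f, g) = B / ~ has one element per equivalence class.
|B| = 7, |Coeq(f, g)| = 5.
|B| - |Coeq(f, g)| = 7 - 5 = 2.

2


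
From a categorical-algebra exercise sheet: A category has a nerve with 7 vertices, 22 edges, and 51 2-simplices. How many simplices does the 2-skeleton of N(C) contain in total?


The 2-skeleton of the nerve N(C) consists of simplices in dimensions 0, 1, 2:
  |N(C)_0| = 7 (objects)
  |N(C)_1| = 22 (morphisms)
  |N(C)_2| = 51 (composable pairs)
Total = 7 + 22 + 51 = 80

80


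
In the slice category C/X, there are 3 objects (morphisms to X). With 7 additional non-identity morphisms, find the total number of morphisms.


In the slice category C/X, objects are morphisms to X.
Identity morphisms: 3 (one per object of C/X).
Non-identity morphisms: 7.
Total = 3 + 7 = 10

10


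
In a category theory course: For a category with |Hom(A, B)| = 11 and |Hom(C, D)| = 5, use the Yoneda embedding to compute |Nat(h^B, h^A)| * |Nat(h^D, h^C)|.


By the Yoneda lemma, Nat(h^B, h^A) is isomorphic to Hom(A, B),
so |Nat(h^B, h^A)| = |Hom(A, B)| and |Nat(h^D, h^C)| = |Hom(C, D)|.
|Hom(A, B)| = 11, |Hom(C, D)| = 5.
|Nat(h^B, h^A) x Nat(h^D, h^C)| = 11 * 5 = 55

55


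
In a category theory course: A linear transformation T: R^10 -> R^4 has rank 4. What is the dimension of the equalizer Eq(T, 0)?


The equalizer of f and the zero map is ker(f).
By the rank-nullity theorem: dim(ker(f)) = dim(domain) - rank(f).
dim(ker(f)) = 10 - 4 = 6

6


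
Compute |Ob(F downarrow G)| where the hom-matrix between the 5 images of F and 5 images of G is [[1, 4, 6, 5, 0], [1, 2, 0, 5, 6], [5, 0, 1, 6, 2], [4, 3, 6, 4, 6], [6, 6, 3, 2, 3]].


Objects of (F downarrow G) are triples (a, b, h: F(a)->G(b)).
The count equals the sum of all entries in the hom-matrix.
sum(row 0) = 16
sum(row 1) = 14
sum(row 2) = 14
sum(row 3) = 23
sum(row 4) = 20
Grand total = 87

87


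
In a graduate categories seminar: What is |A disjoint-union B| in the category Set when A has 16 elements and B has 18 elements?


In Set, the coproduct A + B is the disjoint union.
|A + B| = |A| + |B| = 16 + 18 = 34

34


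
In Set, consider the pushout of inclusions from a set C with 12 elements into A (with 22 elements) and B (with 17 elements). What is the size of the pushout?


The pushout A +_C B identifies the images of C in A and B.
|A +_C B| = |A| + |B| - |C| (for injections).
= 22 + 17 - 12 = 27

27


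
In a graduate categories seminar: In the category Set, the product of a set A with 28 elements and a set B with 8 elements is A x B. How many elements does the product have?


In Set, the product A x B is the Cartesian product.
By the universal property, |A x B| = |A| * |B|.
|A x B| = 28 * 8 = 224

224


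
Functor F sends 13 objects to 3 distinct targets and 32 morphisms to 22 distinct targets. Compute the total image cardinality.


The image of F consists of distinct objects and distinct morphisms.
|Im(F)| on objects = 3
|Im(F)| on morphisms = 22
Total image cardinality = 3 + 22 = 25

25


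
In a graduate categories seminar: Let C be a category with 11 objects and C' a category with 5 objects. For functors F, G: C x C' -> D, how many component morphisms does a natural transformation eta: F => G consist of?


A natural transformation eta: F => G assigns one component morphism per
object of the domain category.
The domain is the product category C x C', so
|Ob(C x C')| = |Ob(C)| * |Ob(C')| = 11 * 5 = 55.
Therefore eta has 55 component morphisms.

55


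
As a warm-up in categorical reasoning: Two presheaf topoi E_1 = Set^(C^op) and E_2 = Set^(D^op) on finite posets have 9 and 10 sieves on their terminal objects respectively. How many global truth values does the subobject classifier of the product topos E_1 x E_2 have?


In a product of presheaf topoi E_1 x E_2, the subobject classifier
is Omega = Omega_1 x Omega_2 (componentwise), so
|Omega(top)| = |Omega_1(top_1)| * |Omega_2(top_2)|.
= 9 * 10 = 90.

90


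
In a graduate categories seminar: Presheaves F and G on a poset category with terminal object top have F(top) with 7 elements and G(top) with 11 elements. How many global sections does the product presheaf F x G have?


Global sections of a presheaf on a poset with terminal top satisfy
Gamma(H) ~ H(top). Presheaves admit pointwise products, so
(F x G)(top) = F(top) x G(top) (Cartesian product).
|Gamma(F x G)| = |F(top)| * |G(top)| = 7 * 11 = 77.

77


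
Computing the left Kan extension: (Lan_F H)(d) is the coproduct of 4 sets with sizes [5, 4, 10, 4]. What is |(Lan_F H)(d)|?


Pointwise, the left Kan extension (Lan_F H)(d) is the colimit, indexed
by the comma category (F downarrow d), of H composed with the
projection (F downarrow d) -> C. Here that colimit is given
as a coproduct (disjoint union) of sets, so its cardinality is the
sum of the sizes of the summands.
Coproduct of sets with sizes: 5 + 4 + 10 + 4
= 23

23


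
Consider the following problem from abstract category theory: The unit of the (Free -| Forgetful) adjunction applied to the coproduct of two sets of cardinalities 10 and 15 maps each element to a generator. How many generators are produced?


The unit eta_X: X -> U(F(X)) of the Free-Forgetful adjunction
maps each element of X to a generator of F(X). For X = S + T (disjoint
union in Set), |S + T| = |S| + |T|.
Total mappings = 10 + 15 = 25.

25


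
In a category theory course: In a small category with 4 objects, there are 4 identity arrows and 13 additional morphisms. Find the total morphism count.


Each object has an identity morphism, giving 4 identities.
Adding the 13 non-identity morphisms:
Total = 4 + 13 = 17

17


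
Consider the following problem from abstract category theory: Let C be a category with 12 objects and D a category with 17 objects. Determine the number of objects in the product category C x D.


The product category C x D has objects that are pairs (c, d).
Number of pairs = |Ob(C)| * |Ob(D)| = 12 * 17 = 204

204


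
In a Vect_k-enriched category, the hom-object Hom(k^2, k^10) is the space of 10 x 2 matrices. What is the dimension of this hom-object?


In Vect-enriched categories, Hom(k^n, k^m) is the space of m x n matrices.
dim(Hom(k^2, k^10)) = 10 * 2 = 20

20


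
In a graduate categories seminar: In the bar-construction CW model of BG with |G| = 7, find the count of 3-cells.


In the bar-construction CW model of BG, the n-cells are indexed by
n-tuples [g_1|...|g_n] of non-identity elements of G (degenerate
simplices with some g_i = e do not contribute cells), so there are
(|G| - 1)^n n-cells.
For dim = 3 with |G| = 7:
cells = (7 - 1)^3 = 6^3 = 216

216


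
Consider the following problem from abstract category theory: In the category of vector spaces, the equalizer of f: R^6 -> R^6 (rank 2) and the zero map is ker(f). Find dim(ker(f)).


The equalizer of f and the zero map is ker(f).
By the rank-nullity theorem: dim(ker(f)) = dim(domain) - rank(f).
dim(ker(f)) = 6 - 2 = 4

4


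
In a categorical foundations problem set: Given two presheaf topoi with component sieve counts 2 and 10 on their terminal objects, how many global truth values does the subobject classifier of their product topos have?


In a product of presheaf topoi E_1 x E_2, the subobject classifier
is Omega = Omega_1 x Omega_2 (componentwise), so
|Omega(top)| = |Omega_1(top_1)| * |Omega_2(top_2)|.
= 2 * 10 = 20.

20


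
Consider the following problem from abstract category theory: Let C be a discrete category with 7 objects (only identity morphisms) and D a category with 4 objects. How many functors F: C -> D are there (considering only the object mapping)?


A functor from a discrete category C to D is determined by
where each object maps. Each of the 7 objects of C can map
to any of the 4 objects of D independently.
Number of functors = 4^7 = 16384

16384


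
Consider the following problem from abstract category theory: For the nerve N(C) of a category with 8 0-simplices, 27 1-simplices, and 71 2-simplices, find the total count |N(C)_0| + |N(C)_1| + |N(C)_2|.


The 2-skeleton of the nerve N(C) consists of simplices in dimensions 0, 1, 2:
  |N(C)_0| = 8 (objects)
  |N(C)_1| = 27 (morphisms)
  |N(C)_2| = 71 (composable pairs)
Total = 8 + 27 + 71 = 106

106


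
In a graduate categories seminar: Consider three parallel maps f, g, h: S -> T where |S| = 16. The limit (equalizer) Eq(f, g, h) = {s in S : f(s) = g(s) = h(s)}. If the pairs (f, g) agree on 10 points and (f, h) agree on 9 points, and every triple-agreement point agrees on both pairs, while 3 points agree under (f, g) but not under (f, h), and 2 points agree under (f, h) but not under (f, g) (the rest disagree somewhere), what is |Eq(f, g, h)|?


Eq(f, g, h) is the triple-agreement set: points in S where all three
maps take the same value. Using inclusion-exclusion on the pairwise data:
Pair (f, g) agrees on 10 points; pair (f, h) on 9 points.
Points agreeing under (f, g) but not (f, h) = 3; under (f, h) but not (f, g) = 2.
Triple-agreement = agreement-in-(f, g) minus points that agree under (f, g) but not (f, h):
|Eq(f, g, h)| = 10 - 3 = 7
(cross-check via (f, h): 9 - 2 = 7.)

7


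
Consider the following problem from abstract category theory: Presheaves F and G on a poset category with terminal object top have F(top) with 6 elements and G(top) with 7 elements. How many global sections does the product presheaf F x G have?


Global sections of a presheaf on a poset with terminal top satisfy
Gamma(H) ~ H(top). Presheaves admit pointwise products, so
(F x G)(top) = F(top) x G(top) (Cartesian product).
|Gamma(F x G)| = |F(top)| * |G(top)| = 6 * 7 = 42.

42


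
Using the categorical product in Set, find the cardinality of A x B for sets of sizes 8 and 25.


In Set, the product A x B is the Cartesian product.
By the universal property, |A x B| = |A| * |B|.
|A x B| = 8 * 25 = 200

200


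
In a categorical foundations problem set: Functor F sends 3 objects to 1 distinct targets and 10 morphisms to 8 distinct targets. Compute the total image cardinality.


The image of F consists of distinct objects and distinct morphisms.
|Im(F)| on objects = 1
|Im(F)| on morphisms = 8
Total image cardinality = 1 + 8 = 9

9


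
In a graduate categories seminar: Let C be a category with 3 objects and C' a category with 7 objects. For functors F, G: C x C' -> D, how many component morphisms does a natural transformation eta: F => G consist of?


A natural transformation eta: F => G assigns one component morphism per
object of the domain category.
The domain is the product category C x C', so
|Ob(C x C')| = |Ob(C)| * |Ob(C')| = 3 * 7 = 21.
Therefore eta has 21 component morphisms.

21


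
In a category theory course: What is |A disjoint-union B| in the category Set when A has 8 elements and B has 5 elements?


In Set, the coproduct A + B is the disjoint union.
|A + B| = |A| + |B| = 8 + 5 = 13

13


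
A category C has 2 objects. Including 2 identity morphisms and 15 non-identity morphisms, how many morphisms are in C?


Each object has an identity morphism, giving 2 identities.
Adding the 15 non-identity morphisms:
Total = 2 + 15 = 17

17


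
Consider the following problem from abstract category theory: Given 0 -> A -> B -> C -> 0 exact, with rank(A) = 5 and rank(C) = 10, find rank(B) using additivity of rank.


For a short exact sequence 0 -> A -> B -> C -> 0,
rank is additive: rank(B) = rank(A) + rank(C).
rank(B) = 5 + 10 = 15

15


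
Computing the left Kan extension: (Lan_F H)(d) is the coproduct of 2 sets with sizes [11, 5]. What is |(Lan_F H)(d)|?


Pointwise, the left Kan extension (Lan_F H)(d) is the colimit, indexed
by the comma category (F downarrow d), of H composed with the
projection (F downarrow d) -> C. Here that colimit is given
as a coproduct (disjoint union) of sets, so its cardinality is the
sum of the sizes of the summands.
Coproduct of sets with sizes: 11 + 5
= 16

16


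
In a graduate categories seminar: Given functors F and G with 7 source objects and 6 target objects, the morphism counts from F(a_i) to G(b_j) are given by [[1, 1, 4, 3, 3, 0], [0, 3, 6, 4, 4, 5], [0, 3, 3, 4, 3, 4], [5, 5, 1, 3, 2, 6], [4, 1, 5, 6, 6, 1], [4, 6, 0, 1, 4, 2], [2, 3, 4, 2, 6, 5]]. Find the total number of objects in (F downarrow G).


Objects of (F downarrow G) are triples (a, b, h: F(a)->G(b)).
The count equals the sum of all entries in the hom-matrix.
sum(row 0) = 12
sum(row 1) = 22
sum(row 2) = 17
sum(row 3) = 22
sum(row 4) = 23
sum(row 5) = 17
sum(row 6) = 22
Grand total = 135

135


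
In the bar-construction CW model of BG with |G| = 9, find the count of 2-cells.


In the bar-construction CW model of BG, the n-cells are indexed by
n-tuples [g_1|...|g_n] of non-identity elements of G (degenerate
simplices with some g_i = e do not contribute cells), so there are
(|G| - 1)^n n-cells.
For dim = 2 with |G| = 9:
cells = (9 - 1)^2 = 8^2 = 64

64


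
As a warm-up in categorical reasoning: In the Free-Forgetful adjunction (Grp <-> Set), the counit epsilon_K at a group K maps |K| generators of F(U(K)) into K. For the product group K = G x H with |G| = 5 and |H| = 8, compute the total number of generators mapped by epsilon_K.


The counit epsilon_K: F(U(K)) -> K of the Free-Forgetful adjunction
maps |K| generators of F(U(K)) into K. For K = G x H (the product group),
|G x H| = |G| * |H|.
Total generators mapped = 5 * 8 = 40.

40


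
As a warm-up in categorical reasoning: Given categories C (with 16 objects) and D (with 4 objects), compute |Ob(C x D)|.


The product category C x D has objects that are pairs (c, d).
Number of pairs = |Ob(C)| * |Ob(D)| = 16 * 4 = 64

64


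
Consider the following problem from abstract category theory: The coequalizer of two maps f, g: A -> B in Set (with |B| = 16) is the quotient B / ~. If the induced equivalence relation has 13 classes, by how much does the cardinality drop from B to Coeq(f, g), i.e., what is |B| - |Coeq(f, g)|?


The coequalizer Coeq(f, g) = B / ~ has one element per equivalence class.
|B| = 16, |Coeq(f, g)| = 13.
|B| - |Coeq(f, g)| = 16 - 13 = 3.

3


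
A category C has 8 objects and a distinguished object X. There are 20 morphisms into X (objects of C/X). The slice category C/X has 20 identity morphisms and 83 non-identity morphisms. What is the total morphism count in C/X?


In the slice category C/X, objects are morphisms to X.
Identity morphisms: 20 (one per object of C/X).
Non-identity morphisms: 83.
Total = 20 + 83 = 103

103


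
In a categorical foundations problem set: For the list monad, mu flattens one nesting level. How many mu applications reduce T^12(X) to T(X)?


Each application of mu: T^2 -> T removes one layer of nesting.
Starting at depth 12 (i.e., T^12(X)), we need to reach T(X).
Number of mu applications = 12 - 1 = 11

11
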